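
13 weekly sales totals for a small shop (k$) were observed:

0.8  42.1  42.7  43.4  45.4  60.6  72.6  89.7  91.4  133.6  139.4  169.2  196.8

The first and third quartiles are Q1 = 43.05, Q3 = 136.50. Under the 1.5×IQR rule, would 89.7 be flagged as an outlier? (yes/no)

no

IQR = Q3 − Q1 = 136.50 − 43.05 = 93.45.
Lower fence = Q1 − 1.5·IQR = 43.05 − 140.175 = -97.125.
Upper fence = Q3 + 1.5·IQR = 136.50 + 140.175 = 276.675.
89.7 lies within [-97.125, 276.675].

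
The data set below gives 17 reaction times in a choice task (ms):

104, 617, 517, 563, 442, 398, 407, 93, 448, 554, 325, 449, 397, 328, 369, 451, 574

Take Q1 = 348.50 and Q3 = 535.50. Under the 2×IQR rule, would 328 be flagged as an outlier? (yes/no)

IQR = Q3 − Q1 = 535.50 − 348.50 = 187.00.
Lower fence = Q1 − 2·IQR = 348.50 − 374.00 = -25.50.
Upper fence = Q3 + 2·IQR = 535.50 + 374.00 = 909.50.
328 lies within [-25.50, 909.50].

no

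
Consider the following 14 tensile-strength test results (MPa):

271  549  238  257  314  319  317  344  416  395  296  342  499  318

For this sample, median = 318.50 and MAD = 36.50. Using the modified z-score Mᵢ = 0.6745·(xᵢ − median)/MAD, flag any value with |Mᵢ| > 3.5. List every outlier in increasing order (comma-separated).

|Mᵢ| > 3.5 ⇔ |xᵢ − 318.50| > 3.5·36.50/0.6745 = 189.40.
So outliers lie outside [129.10, 507.90].
549: M = 4.26 → outlier.

549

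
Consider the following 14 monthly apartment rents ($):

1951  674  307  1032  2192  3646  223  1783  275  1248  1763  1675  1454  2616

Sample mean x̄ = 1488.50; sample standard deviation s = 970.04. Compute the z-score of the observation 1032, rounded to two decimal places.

-0.47

z = (1032 − 1488.50) / 970.04 = -0.47.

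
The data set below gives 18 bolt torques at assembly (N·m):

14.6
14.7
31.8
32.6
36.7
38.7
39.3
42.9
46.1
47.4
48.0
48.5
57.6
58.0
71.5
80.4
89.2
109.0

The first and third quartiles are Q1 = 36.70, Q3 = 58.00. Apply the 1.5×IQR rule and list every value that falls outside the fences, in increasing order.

IQR = Q3 − Q1 = 58.00 − 36.70 = 21.30.
Lower fence = Q1 − 1.5·IQR = 36.70 − 31.95 = 4.75.
Upper fence = Q3 + 1.5·IQR = 58.00 + 31.95 = 89.95.
109.0 > 89.95 → outlier.
All remaining values lie within [4.75, 89.95].

109.0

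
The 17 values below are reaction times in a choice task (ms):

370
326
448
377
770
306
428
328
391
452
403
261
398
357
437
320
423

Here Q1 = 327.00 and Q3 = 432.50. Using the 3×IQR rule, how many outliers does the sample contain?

1

IQR = 105.50; fences at 327.00 − 316.50 = 10.50 and 432.50 + 316.50 = 749.00.
Outside the cutoffs: 770.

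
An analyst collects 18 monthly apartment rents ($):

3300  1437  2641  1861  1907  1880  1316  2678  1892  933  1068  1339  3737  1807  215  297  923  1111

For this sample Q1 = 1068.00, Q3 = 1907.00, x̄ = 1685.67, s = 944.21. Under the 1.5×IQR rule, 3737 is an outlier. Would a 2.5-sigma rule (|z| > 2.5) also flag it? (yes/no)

no

z = (3737 − 1685.67) / 944.21 = 2.17.
|z| = 2.17 ≤ 2.5.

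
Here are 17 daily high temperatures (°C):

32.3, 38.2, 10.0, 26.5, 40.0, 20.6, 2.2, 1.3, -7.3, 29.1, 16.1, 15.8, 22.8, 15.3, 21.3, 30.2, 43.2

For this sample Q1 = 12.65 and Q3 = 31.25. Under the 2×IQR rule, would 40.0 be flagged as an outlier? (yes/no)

IQR = Q3 − Q1 = 31.25 − 12.65 = 18.60.
Lower fence = Q1 − 2·IQR = 12.65 − 37.20 = -24.55.
Upper fence = Q3 + 2·IQR = 31.25 + 37.20 = 68.45.
40.0 lies within [-24.55, 68.45].

no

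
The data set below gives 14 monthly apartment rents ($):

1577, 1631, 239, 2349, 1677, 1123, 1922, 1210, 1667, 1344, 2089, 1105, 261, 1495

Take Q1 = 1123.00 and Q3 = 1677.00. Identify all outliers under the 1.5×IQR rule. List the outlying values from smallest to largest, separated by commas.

239, 261

IQR = Q3 − Q1 = 1677.00 − 1123.00 = 554.00.
Lower fence = Q1 − 1.5·IQR = 1123.00 − 831.00 = 292.00.
Upper fence = Q3 + 1.5·IQR = 1677.00 + 831.00 = 2508.00.
239 < 292.00 → outlier.
261 < 292.00 → outlier.
All remaining values lie within [292.00, 2508.00].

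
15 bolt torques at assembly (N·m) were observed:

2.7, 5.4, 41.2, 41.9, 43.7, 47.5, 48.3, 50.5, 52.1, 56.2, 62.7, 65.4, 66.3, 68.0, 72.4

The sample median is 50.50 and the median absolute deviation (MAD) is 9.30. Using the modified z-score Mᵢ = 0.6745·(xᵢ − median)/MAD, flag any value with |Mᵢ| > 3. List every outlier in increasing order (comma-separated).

|Mᵢ| > 3 ⇔ |xᵢ − 50.50| > 3·9.30/0.6745 = 41.36.
So outliers lie outside [9.14, 91.86].
2.7: M = -3.47 → outlier.
5.4: M = -3.27 → outlier.

2.7, 5.4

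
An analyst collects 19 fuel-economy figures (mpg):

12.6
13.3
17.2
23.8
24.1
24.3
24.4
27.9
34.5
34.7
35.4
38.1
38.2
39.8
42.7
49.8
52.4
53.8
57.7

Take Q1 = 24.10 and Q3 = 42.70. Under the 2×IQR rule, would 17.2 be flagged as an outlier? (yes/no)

no

IQR = Q3 − Q1 = 42.70 − 24.10 = 18.60.
Lower fence = Q1 − 2·IQR = 24.10 − 37.20 = -13.10.
Upper fence = Q3 + 2·IQR = 42.70 + 37.20 = 79.90.
17.2 lies within [-13.10, 79.90].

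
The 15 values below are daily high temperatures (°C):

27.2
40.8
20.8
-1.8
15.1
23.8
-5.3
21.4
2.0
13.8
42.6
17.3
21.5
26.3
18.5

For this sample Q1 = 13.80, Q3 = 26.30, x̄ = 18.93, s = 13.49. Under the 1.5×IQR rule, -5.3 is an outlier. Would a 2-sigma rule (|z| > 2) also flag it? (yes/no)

z = (-5.3 − 18.93) / 13.49 = -1.80.
|z| = 1.80 ≤ 2.

no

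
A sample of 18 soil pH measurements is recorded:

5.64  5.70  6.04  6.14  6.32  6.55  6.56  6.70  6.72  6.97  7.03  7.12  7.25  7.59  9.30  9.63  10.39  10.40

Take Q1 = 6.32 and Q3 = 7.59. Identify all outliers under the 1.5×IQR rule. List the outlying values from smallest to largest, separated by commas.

IQR = Q3 − Q1 = 7.59 − 6.32 = 1.27.
Lower fence = Q1 − 1.5·IQR = 6.32 − 1.905 = 4.415.
Upper fence = Q3 + 1.5·IQR = 7.59 + 1.905 = 9.495.
9.63 > 9.495 → outlier.
10.39 > 9.495 → outlier.
10.40 > 9.495 → outlier.
All remaining values lie within [4.415, 9.495].

9.63, 10.39, 10.40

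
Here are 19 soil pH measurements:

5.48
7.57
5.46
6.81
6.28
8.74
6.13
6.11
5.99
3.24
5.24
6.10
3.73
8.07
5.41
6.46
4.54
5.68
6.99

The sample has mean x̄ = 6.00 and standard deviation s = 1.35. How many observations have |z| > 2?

2

Cutoffs: x̄ ± 2s = [3.30, 8.70].
Outside the cutoffs: 3.24, 8.74.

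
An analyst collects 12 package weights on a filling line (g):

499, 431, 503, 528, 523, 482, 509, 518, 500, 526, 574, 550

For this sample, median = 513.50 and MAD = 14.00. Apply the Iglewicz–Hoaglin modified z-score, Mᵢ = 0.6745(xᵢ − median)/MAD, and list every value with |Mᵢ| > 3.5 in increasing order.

431

|Mᵢ| > 3.5 ⇔ |xᵢ − 513.50| > 3.5·14.00/0.6745 = 72.65.
So outliers lie outside [440.85, 586.15].
431: M = -3.97 → outlier.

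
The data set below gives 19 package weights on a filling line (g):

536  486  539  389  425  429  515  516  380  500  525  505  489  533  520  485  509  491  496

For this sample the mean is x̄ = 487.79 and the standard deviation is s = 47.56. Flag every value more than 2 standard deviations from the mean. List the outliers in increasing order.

380, 389

Cutoffs at x̄ ± 2s: 487.79 ± 2·47.56 = [392.67, 582.91].
380: z = -2.27, |z| > 2 → outlier.
389: z = -2.08, |z| > 2 → outlier.
Every other value lies within [392.67, 582.91].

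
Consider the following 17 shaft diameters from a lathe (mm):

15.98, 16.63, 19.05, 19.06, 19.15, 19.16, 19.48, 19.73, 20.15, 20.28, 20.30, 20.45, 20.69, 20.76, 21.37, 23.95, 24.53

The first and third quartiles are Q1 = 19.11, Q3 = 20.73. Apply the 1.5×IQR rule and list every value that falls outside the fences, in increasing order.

15.98, 16.63, 23.95, 24.53

IQR = Q3 − Q1 = 20.73 − 19.11 = 1.62.
Lower fence = Q1 − 1.5·IQR = 19.11 − 2.43 = 16.68.
Upper fence = Q3 + 1.5·IQR = 20.73 + 2.43 = 23.16.
15.98 < 16.68 → outlier.
16.63 < 16.68 → outlier.
23.95 > 23.16 → outlier.
24.53 > 23.16 → outlier.
All remaining values lie within [16.68, 23.16].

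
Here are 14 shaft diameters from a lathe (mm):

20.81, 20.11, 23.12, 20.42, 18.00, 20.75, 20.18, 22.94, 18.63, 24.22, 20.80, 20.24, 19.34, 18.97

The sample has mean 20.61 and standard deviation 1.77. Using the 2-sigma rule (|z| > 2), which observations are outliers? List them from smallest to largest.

24.22

Cutoffs at x̄ ± 2s: 20.61 ± 2·1.77 = [17.07, 24.15].
24.22: z = 2.04, |z| > 2 → outlier.
Every other value lies within [17.07, 24.15].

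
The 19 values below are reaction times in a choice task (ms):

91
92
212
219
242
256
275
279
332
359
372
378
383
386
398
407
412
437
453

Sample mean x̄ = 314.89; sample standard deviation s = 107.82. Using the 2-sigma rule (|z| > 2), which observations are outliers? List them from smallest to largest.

Cutoffs at x̄ ± 2s: 314.89 ± 2·107.82 = [99.25, 530.53].
91: z = -2.08, |z| > 2 → outlier.
92: z = -2.07, |z| > 2 → outlier.
Every other value lies within [99.25, 530.53].

91, 92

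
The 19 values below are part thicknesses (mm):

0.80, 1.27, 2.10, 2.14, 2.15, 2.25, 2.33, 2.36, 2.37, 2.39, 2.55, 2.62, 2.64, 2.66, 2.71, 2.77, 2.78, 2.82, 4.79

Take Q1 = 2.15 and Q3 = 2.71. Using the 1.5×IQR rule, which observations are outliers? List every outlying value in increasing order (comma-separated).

0.80, 1.27, 4.79

IQR = Q3 − Q1 = 2.71 − 2.15 = 0.56.
Lower fence = Q1 − 1.5·IQR = 2.15 − 0.84 = 1.31.
Upper fence = Q3 + 1.5·IQR = 2.71 + 0.84 = 3.55.
0.80 < 1.31 → outlier.
1.27 < 1.31 → outlier.
4.79 > 3.55 → outlier.
All remaining values lie within [1.31, 3.55].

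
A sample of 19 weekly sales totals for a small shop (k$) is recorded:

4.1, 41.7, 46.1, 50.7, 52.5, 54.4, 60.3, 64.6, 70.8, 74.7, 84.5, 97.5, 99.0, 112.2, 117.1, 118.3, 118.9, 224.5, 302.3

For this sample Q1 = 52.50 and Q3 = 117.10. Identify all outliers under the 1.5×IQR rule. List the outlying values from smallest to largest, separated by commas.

IQR = Q3 − Q1 = 117.10 − 52.50 = 64.60.
Lower fence = Q1 − 1.5·IQR = 52.50 − 96.90 = -44.40.
Upper fence = Q3 + 1.5·IQR = 117.10 + 96.90 = 214.00.
224.5 > 214.00 → outlier.
302.3 > 214.00 → outlier.
All remaining values lie within [-44.40, 214.00].

224.5, 302.3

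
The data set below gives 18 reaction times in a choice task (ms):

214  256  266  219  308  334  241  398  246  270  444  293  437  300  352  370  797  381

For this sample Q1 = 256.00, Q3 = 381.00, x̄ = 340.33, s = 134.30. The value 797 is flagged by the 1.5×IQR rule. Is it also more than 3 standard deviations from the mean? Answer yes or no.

yes

z = (797 − 340.33) / 134.30 = 3.40.
|z| = 3.40 > 3.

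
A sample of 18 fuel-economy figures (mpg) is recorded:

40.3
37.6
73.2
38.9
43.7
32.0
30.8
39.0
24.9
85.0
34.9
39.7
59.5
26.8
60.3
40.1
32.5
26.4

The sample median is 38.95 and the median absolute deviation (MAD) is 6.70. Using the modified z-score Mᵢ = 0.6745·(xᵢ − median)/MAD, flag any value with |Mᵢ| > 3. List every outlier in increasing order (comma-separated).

|Mᵢ| > 3 ⇔ |xᵢ − 38.95| > 3·6.70/0.6745 = 29.80.
So outliers lie outside [9.15, 68.75].
73.2: M = 3.45 → outlier.
85.0: M = 4.64 → outlier.

73.2, 85.0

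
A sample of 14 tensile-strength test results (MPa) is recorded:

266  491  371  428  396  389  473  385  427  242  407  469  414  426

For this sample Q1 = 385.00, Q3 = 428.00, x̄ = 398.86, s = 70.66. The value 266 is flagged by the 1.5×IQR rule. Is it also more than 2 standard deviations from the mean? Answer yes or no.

z = (266 − 398.86) / 70.66 = -1.88.
|z| = 1.88 ≤ 2.

no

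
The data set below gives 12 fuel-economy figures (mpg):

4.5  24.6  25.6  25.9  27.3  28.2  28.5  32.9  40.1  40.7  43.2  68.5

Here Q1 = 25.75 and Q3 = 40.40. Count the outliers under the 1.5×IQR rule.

1

IQR = 14.65; fences at 25.75 − 21.975 = 3.775 and 40.40 + 21.975 = 62.375.
Outside the cutoffs: 68.5.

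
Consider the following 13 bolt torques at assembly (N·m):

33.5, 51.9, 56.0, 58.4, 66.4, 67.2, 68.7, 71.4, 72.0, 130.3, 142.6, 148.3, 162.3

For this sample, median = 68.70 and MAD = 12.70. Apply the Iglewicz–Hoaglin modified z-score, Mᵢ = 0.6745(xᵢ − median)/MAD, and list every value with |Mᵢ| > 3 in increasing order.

|Mᵢ| > 3 ⇔ |xᵢ − 68.70| > 3·12.70/0.6745 = 56.49.
So outliers lie outside [12.21, 125.19].
130.3: M = 3.27 → outlier.
142.6: M = 3.92 → outlier.
148.3: M = 4.23 → outlier.
162.3: M = 4.97 → outlier.

130.3, 142.6, 148.3, 162.3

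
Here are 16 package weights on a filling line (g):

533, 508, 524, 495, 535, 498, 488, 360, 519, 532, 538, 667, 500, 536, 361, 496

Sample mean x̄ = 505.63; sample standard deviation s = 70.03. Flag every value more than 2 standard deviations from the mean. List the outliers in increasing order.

Cutoffs at x̄ ± 2s: 505.63 ± 2·70.03 = [365.57, 645.69].
360: z = -2.08, |z| > 2 → outlier.
361: z = -2.07, |z| > 2 → outlier.
667: z = 2.30, |z| > 2 → outlier.
Every other value lies within [365.57, 645.69].

360, 361, 667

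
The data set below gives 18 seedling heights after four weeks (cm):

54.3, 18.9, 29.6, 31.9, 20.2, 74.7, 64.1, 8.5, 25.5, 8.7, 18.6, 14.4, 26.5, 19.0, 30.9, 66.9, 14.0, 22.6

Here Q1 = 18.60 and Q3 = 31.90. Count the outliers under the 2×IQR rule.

3

IQR = 13.30; fences at 18.60 − 26.60 = -8.00 and 31.90 + 26.60 = 58.50.
Outside the cutoffs: 64.1, 66.9, 74.7.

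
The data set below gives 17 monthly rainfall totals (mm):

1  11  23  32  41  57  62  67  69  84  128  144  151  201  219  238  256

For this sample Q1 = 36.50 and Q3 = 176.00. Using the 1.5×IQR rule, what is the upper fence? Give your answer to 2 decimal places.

IQR = Q3 − Q1 = 176.00 − 36.50 = 139.50.
Lower fence = Q1 − 1.5·IQR = 36.50 − 209.25 = -172.75.
Upper fence = Q3 + 1.5·IQR = 176.00 + 209.25 = 385.25.

385.25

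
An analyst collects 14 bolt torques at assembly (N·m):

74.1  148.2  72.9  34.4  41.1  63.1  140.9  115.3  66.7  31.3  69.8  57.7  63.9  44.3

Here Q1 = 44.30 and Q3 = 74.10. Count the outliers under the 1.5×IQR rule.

IQR = 29.80; fences at 44.30 − 44.70 = -0.40 and 74.10 + 44.70 = 118.80.
Outside the cutoffs: 140.9, 148.2.

2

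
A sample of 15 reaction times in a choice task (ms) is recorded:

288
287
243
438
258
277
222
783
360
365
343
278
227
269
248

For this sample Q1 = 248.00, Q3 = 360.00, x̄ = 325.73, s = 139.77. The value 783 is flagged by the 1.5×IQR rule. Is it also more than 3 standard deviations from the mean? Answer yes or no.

yes

z = (783 − 325.73) / 139.77 = 3.27.
|z| = 3.27 > 3.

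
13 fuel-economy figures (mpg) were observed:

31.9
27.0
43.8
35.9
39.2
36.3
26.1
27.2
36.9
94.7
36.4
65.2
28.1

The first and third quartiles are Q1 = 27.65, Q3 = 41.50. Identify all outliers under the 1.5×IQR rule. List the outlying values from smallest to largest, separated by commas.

IQR = Q3 − Q1 = 41.50 − 27.65 = 13.85.
Lower fence = Q1 − 1.5·IQR = 27.65 − 20.775 = 6.875.
Upper fence = Q3 + 1.5·IQR = 41.50 + 20.775 = 62.275.
65.2 > 62.275 → outlier.
94.7 > 62.275 → outlier.
All remaining values lie within [6.875, 62.275].

65.2, 94.7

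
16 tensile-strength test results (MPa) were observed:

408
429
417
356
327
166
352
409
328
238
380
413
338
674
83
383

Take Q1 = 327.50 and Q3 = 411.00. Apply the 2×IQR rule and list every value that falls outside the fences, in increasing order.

IQR = Q3 − Q1 = 411.00 − 327.50 = 83.50.
Lower fence = Q1 − 2·IQR = 327.50 − 167.00 = 160.50.
Upper fence = Q3 + 2·IQR = 411.00 + 167.00 = 578.00.
83 < 160.50 → outlier.
674 > 578.00 → outlier.
All remaining values lie within [160.50, 578.00].

83, 674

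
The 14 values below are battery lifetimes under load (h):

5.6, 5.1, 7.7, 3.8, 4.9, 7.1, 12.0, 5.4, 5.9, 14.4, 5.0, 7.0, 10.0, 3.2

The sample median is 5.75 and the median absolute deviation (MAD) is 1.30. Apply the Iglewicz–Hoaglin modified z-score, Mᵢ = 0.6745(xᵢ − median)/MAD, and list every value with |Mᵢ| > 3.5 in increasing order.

14.4

|Mᵢ| > 3.5 ⇔ |xᵢ − 5.75| > 3.5·1.30/0.6745 = 6.75.
So outliers lie outside [-1.00, 12.50].
14.4: M = 4.49 → outlier.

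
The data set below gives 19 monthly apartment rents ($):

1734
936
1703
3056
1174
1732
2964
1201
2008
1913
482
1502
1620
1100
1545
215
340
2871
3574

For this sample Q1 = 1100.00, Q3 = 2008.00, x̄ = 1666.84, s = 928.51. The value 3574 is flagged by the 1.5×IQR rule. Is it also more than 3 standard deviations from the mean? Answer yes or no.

z = (3574 − 1666.84) / 928.51 = 2.05.
|z| = 2.05 ≤ 3.

no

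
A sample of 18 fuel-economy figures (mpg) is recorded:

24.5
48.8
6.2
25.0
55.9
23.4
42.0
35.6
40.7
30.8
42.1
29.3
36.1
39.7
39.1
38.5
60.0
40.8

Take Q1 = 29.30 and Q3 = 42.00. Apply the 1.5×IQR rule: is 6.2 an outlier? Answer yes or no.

IQR = Q3 − Q1 = 42.00 − 29.30 = 12.70.
Lower fence = Q1 − 1.5·IQR = 29.30 − 19.05 = 10.25.
Upper fence = Q3 + 1.5·IQR = 42.00 + 19.05 = 61.05.
6.2 lies below the lower fence.

yes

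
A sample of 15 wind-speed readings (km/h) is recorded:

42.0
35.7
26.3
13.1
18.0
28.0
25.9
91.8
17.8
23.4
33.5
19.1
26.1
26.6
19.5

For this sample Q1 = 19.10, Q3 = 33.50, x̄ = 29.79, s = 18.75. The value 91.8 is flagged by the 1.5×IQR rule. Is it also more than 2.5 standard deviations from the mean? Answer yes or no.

yes

z = (91.8 − 29.79) / 18.75 = 3.31.
|z| = 3.31 > 2.5.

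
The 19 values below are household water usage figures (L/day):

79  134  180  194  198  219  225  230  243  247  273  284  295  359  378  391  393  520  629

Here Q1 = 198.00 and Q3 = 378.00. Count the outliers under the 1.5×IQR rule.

IQR = 180.00; fences at 198.00 − 270.00 = -72.00 and 378.00 + 270.00 = 648.00.
Every value lies within the cutoffs.

0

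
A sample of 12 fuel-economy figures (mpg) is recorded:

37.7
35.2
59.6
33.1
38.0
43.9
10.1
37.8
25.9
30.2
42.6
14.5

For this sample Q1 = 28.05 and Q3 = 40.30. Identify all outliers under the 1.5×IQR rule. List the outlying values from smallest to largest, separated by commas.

59.6

IQR = Q3 − Q1 = 40.30 − 28.05 = 12.25.
Lower fence = Q1 − 1.5·IQR = 28.05 − 18.375 = 9.675.
Upper fence = Q3 + 1.5·IQR = 40.30 + 18.375 = 58.675.
59.6 > 58.675 → outlier.
All remaining values lie within [9.675, 58.675].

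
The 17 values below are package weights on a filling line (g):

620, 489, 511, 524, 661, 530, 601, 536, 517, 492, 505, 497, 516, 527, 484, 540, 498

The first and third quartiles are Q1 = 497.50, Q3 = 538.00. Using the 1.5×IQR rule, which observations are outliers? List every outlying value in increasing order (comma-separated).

601, 620, 661

IQR = Q3 − Q1 = 538.00 − 497.50 = 40.50.
Lower fence = Q1 − 1.5·IQR = 497.50 − 60.75 = 436.75.
Upper fence = Q3 + 1.5·IQR = 538.00 + 60.75 = 598.75.
601 > 598.75 → outlier.
620 > 598.75 → outlier.
661 > 598.75 → outlier.
All remaining values lie within [436.75, 598.75].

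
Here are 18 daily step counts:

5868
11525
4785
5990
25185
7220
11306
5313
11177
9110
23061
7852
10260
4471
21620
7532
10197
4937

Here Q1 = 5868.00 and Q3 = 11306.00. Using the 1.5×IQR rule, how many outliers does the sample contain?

3

IQR = 5438.00; fences at 5868.00 − 8157.00 = -2289.00 and 11306.00 + 8157.00 = 19463.00.
Outside the cutoffs: 21620, 23061, 25185.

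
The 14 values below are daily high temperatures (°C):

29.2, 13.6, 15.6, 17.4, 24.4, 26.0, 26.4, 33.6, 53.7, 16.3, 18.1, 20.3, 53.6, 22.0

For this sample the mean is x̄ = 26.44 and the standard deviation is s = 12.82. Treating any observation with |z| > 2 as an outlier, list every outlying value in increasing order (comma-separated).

Cutoffs at x̄ ± 2s: 26.44 ± 2·12.82 = [0.80, 52.08].
53.6: z = 2.12, |z| > 2 → outlier.
53.7: z = 2.13, |z| > 2 → outlier.
Every other value lies within [0.80, 52.08].

53.6, 53.7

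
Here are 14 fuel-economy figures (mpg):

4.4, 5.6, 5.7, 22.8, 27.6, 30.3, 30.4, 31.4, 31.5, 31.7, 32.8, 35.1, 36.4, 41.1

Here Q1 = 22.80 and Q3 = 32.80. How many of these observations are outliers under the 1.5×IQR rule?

3

IQR = 10.00; fences at 22.80 − 15.00 = 7.80 and 32.80 + 15.00 = 47.80.
Outside the cutoffs: 4.4, 5.6, 5.7.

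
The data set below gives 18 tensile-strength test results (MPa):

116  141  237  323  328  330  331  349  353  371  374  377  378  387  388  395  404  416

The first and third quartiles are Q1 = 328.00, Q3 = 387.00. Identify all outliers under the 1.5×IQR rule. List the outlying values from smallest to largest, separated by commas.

IQR = Q3 − Q1 = 387.00 − 328.00 = 59.00.
Lower fence = Q1 − 1.5·IQR = 328.00 − 88.50 = 239.50.
Upper fence = Q3 + 1.5·IQR = 387.00 + 88.50 = 475.50.
116 < 239.50 → outlier.
141 < 239.50 → outlier.
237 < 239.50 → outlier.
All remaining values lie within [239.50, 475.50].

116, 141, 237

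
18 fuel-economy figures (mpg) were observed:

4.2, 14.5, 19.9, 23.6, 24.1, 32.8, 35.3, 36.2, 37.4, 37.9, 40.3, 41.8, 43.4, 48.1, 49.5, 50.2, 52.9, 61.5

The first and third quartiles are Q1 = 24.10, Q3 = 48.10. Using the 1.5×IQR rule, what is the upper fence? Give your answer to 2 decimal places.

84.10

IQR = Q3 − Q1 = 48.10 − 24.10 = 24.00.
Lower fence = Q1 − 1.5·IQR = 24.10 − 36.00 = -11.90.
Upper fence = Q3 + 1.5·IQR = 48.10 + 36.00 = 84.10.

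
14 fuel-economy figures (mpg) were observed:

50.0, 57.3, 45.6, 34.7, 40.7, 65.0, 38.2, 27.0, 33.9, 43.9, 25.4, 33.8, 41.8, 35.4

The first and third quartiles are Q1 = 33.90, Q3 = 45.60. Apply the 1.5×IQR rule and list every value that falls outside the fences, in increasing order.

65.0

IQR = Q3 − Q1 = 45.60 − 33.90 = 11.70.
Lower fence = Q1 − 1.5·IQR = 33.90 − 17.55 = 16.35.
Upper fence = Q3 + 1.5·IQR = 45.60 + 17.55 = 63.15.
65.0 > 63.15 → outlier.
All remaining values lie within [16.35, 63.15].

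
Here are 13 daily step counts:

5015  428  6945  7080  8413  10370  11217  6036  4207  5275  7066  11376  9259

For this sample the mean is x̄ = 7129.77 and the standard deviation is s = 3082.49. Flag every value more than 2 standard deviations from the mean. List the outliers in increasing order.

428

Cutoffs at x̄ ± 2s: 7129.77 ± 2·3082.49 = [964.79, 13294.75].
428: z = -2.17, |z| > 2 → outlier.
Every other value lies within [964.79, 13294.75].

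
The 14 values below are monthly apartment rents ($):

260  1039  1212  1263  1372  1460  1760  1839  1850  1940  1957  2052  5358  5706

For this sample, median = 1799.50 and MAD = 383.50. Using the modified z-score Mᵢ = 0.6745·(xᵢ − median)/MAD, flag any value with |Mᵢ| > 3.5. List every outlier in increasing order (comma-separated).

5358, 5706

|Mᵢ| > 3.5 ⇔ |xᵢ − 1799.50| > 3.5·383.50/0.6745 = 1989.99.
So outliers lie outside [-190.49, 3789.49].
5358: M = 6.26 → outlier.
5706: M = 6.87 → outlier.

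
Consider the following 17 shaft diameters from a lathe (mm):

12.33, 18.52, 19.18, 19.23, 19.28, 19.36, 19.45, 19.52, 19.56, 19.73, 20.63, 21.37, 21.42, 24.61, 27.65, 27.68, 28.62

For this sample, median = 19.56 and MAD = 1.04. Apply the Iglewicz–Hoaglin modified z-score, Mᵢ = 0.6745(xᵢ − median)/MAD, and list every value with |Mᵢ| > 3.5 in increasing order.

12.33, 27.65, 27.68, 28.62

|Mᵢ| > 3.5 ⇔ |xᵢ − 19.56| > 3.5·1.04/0.6745 = 5.40.
So outliers lie outside [14.16, 24.96].
12.33: M = -4.69 → outlier.
27.65: M = 5.25 → outlier.
27.68: M = 5.27 → outlier.
28.62: M = 5.88 → outlier.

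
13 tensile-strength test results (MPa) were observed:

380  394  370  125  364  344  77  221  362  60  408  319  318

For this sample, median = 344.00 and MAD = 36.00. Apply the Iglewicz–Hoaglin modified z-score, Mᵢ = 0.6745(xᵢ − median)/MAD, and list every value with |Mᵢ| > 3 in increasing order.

60, 77, 125

|Mᵢ| > 3 ⇔ |xᵢ − 344.00| > 3·36.00/0.6745 = 160.12.
So outliers lie outside [183.88, 504.12].
60: M = -5.32 → outlier.
77: M = -5.00 → outlier.
125: M = -4.10 → outlier.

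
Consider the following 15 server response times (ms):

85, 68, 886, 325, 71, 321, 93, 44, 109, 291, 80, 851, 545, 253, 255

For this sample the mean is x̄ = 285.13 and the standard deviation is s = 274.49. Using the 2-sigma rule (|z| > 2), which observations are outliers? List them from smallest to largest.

Cutoffs at x̄ ± 2s: 285.13 ± 2·274.49 = [-263.85, 834.11].
851: z = 2.06, |z| > 2 → outlier.
886: z = 2.19, |z| > 2 → outlier.
Every other value lies within [-263.85, 834.11].

851, 886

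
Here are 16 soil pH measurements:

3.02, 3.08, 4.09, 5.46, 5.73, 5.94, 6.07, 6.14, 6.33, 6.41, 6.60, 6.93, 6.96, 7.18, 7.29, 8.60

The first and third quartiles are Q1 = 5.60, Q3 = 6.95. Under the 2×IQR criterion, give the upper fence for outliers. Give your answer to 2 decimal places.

9.65

IQR = Q3 − Q1 = 6.95 − 5.60 = 1.35.
Lower fence = Q1 − 2·IQR = 5.60 − 2.70 = 2.90.
Upper fence = Q3 + 2·IQR = 6.95 + 2.70 = 9.65.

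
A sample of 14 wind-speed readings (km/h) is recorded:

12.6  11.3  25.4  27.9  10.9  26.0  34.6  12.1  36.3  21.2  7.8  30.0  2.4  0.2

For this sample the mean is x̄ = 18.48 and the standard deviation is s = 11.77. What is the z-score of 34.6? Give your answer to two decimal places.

1.37

z = (34.6 − 18.48) / 11.77 = 1.37.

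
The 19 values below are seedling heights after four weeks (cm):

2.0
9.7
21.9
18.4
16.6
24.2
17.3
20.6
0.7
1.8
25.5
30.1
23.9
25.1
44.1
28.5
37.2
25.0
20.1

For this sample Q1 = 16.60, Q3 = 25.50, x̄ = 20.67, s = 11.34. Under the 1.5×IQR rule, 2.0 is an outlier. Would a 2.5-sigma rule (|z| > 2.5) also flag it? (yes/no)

z = (2.0 − 20.67) / 11.34 = -1.65.
|z| = 1.65 ≤ 2.5.

no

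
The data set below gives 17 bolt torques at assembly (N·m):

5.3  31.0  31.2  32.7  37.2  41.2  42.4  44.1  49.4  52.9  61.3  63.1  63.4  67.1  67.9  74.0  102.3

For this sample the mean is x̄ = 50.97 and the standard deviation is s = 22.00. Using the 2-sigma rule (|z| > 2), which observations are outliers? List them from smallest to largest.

Cutoffs at x̄ ± 2s: 50.97 ± 2·22.00 = [6.97, 94.97].
5.3: z = -2.08, |z| > 2 → outlier.
102.3: z = 2.33, |z| > 2 → outlier.
Every other value lies within [6.97, 94.97].

5.3, 102.3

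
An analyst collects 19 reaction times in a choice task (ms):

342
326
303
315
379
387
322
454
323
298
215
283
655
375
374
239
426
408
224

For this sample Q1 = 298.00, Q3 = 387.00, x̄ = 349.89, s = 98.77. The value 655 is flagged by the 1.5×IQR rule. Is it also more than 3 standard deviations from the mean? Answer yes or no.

z = (655 − 349.89) / 98.77 = 3.09.
|z| = 3.09 > 3.

yes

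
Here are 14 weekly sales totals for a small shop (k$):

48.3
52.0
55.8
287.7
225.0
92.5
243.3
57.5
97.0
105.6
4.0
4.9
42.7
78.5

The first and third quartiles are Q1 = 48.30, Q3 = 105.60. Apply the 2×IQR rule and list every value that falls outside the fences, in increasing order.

IQR = Q3 − Q1 = 105.60 − 48.30 = 57.30.
Lower fence = Q1 − 2·IQR = 48.30 − 114.60 = -66.30.
Upper fence = Q3 + 2·IQR = 105.60 + 114.60 = 220.20.
225.0 > 220.20 → outlier.
243.3 > 220.20 → outlier.
287.7 > 220.20 → outlier.
All remaining values lie within [-66.30, 220.20].

225.0, 243.3, 287.7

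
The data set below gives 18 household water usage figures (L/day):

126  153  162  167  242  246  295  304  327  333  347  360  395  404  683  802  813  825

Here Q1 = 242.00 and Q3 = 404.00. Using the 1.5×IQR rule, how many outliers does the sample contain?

IQR = 162.00; fences at 242.00 − 243.00 = -1.00 and 404.00 + 243.00 = 647.00.
Outside the cutoffs: 683, 802, 813, 825.

4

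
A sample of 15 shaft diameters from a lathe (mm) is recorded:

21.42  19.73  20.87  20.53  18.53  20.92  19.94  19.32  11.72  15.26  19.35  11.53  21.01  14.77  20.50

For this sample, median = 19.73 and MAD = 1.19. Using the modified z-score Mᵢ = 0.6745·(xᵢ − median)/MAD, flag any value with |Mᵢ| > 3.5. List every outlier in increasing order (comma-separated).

|Mᵢ| > 3.5 ⇔ |xᵢ − 19.73| > 3.5·1.19/0.6745 = 6.17.
So outliers lie outside [13.56, 25.90].
11.53: M = -4.65 → outlier.
11.72: M = -4.54 → outlier.

11.53, 11.72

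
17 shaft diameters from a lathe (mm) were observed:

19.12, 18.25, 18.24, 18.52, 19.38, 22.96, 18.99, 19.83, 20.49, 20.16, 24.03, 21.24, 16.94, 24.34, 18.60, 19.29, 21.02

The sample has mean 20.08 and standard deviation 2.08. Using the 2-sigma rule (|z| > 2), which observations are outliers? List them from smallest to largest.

Cutoffs at x̄ ± 2s: 20.08 ± 2·2.08 = [15.92, 24.24].
24.34: z = 2.05, |z| > 2 → outlier.
Every other value lies within [15.92, 24.24].

24.34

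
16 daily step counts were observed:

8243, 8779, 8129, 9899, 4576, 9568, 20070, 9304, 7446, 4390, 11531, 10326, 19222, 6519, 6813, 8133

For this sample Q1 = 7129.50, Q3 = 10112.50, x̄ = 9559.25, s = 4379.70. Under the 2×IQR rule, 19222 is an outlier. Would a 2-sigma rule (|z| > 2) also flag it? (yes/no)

z = (19222 − 9559.25) / 4379.70 = 2.21.
|z| = 2.21 > 2.

yes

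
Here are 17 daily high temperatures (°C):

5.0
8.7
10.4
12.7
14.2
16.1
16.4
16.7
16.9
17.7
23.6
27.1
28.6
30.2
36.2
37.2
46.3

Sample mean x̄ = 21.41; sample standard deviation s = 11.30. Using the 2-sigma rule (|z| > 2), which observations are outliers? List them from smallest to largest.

Cutoffs at x̄ ± 2s: 21.41 ± 2·11.30 = [-1.19, 44.01].
46.3: z = 2.20, |z| > 2 → outlier.
Every other value lies within [-1.19, 44.01].

46.3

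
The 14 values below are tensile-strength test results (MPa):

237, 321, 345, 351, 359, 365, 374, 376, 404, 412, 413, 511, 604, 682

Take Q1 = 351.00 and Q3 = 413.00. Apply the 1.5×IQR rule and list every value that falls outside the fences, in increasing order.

IQR = Q3 − Q1 = 413.00 − 351.00 = 62.00.
Lower fence = Q1 − 1.5·IQR = 351.00 − 93.00 = 258.00.
Upper fence = Q3 + 1.5·IQR = 413.00 + 93.00 = 506.00.
237 < 258.00 → outlier.
511 > 506.00 → outlier.
604 > 506.00 → outlier.
682 > 506.00 → outlier.
All remaining values lie within [258.00, 506.00].

237, 511, 604, 682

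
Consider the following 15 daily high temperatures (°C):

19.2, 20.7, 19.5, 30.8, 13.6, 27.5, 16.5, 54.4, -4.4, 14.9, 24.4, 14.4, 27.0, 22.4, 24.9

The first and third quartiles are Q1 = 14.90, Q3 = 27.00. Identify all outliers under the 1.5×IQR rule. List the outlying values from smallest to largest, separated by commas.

IQR = Q3 − Q1 = 27.00 − 14.90 = 12.10.
Lower fence = Q1 − 1.5·IQR = 14.90 − 18.15 = -3.25.
Upper fence = Q3 + 1.5·IQR = 27.00 + 18.15 = 45.15.
-4.4 < -3.25 → outlier.
54.4 > 45.15 → outlier.
All remaining values lie within [-3.25, 45.15].

-4.4, 54.4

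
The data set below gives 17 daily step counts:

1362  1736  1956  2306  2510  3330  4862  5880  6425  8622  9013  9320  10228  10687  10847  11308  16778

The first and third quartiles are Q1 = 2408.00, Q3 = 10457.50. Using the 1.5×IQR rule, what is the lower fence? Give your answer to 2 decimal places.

IQR = Q3 − Q1 = 10457.50 − 2408.00 = 8049.50.
Lower fence = Q1 − 1.5·IQR = 2408.00 − 12074.25 = -9666.25.
Upper fence = Q3 + 1.5·IQR = 10457.50 + 12074.25 = 22531.75.

-9666.25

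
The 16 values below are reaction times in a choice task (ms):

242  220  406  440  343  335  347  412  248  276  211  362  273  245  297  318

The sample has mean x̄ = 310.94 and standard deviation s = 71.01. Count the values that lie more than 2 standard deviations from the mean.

0

Cutoffs: x̄ ± 2s = [168.92, 452.96].
Every value lies within the cutoffs.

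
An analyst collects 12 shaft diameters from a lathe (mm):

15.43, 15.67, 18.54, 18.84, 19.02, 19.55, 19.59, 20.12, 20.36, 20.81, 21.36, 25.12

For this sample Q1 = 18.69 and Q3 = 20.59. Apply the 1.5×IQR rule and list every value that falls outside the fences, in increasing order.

IQR = Q3 − Q1 = 20.59 − 18.69 = 1.90.
Lower fence = Q1 − 1.5·IQR = 18.69 − 2.85 = 15.84.
Upper fence = Q3 + 1.5·IQR = 20.59 + 2.85 = 23.44.
15.43 < 15.84 → outlier.
15.67 < 15.84 → outlier.
25.12 > 23.44 → outlier.
All remaining values lie within [15.84, 23.44].

15.43, 15.67, 25.12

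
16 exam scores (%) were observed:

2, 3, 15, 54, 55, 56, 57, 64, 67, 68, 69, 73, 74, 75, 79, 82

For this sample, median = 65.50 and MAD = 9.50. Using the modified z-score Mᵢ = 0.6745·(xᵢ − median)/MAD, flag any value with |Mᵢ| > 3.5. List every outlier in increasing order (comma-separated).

|Mᵢ| > 3.5 ⇔ |xᵢ − 65.50| > 3.5·9.50/0.6745 = 49.30.
So outliers lie outside [16.20, 114.80].
2: M = -4.51 → outlier.
3: M = -4.44 → outlier.
15: M = -3.59 → outlier.

2, 3, 15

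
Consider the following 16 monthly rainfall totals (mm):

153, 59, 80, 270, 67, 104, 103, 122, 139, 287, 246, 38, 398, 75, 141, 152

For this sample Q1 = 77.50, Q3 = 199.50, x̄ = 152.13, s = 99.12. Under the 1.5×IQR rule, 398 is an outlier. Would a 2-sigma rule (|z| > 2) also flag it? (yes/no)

yes

z = (398 − 152.13) / 99.12 = 2.48.
|z| = 2.48 > 2.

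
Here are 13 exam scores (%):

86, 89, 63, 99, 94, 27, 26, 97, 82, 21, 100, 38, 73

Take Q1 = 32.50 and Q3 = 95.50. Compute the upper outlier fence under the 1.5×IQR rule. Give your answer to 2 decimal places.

IQR = Q3 − Q1 = 95.50 − 32.50 = 63.00.
Lower fence = Q1 − 1.5·IQR = 32.50 − 94.50 = -62.00.
Upper fence = Q3 + 1.5·IQR = 95.50 + 94.50 = 190.00.

190.00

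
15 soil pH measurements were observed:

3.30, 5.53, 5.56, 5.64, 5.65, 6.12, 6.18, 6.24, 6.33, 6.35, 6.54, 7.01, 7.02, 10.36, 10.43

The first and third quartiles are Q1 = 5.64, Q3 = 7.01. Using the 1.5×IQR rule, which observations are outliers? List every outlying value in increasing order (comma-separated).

3.30, 10.36, 10.43

IQR = Q3 − Q1 = 7.01 − 5.64 = 1.37.
Lower fence = Q1 − 1.5·IQR = 5.64 − 2.055 = 3.585.
Upper fence = Q3 + 1.5·IQR = 7.01 + 2.055 = 9.065.
3.30 < 3.585 → outlier.
10.36 > 9.065 → outlier.
10.43 > 9.065 → outlier.
All remaining values lie within [3.585, 9.065].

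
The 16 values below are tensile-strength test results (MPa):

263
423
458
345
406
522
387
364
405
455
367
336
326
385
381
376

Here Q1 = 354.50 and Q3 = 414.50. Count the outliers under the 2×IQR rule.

IQR = 60.00; fences at 354.50 − 120.00 = 234.50 and 414.50 + 120.00 = 534.50.
Every value lies within the cutoffs.

0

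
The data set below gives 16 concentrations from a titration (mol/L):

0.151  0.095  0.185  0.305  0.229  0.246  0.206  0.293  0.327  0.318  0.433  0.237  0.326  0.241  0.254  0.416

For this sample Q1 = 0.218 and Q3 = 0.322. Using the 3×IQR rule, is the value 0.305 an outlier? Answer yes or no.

no

IQR = Q3 − Q1 = 0.322 − 0.218 = 0.104.
Lower fence = Q1 − 3·IQR = 0.218 − 0.312 = -0.094.
Upper fence = Q3 + 3·IQR = 0.322 + 0.312 = 0.634.
0.305 lies within [-0.094, 0.634].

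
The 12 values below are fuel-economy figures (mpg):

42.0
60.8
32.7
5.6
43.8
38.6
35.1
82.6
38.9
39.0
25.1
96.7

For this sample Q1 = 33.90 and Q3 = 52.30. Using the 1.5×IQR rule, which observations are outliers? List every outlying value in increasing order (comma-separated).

IQR = Q3 − Q1 = 52.30 − 33.90 = 18.40.
Lower fence = Q1 − 1.5·IQR = 33.90 − 27.60 = 6.30.
Upper fence = Q3 + 1.5·IQR = 52.30 + 27.60 = 79.90.
5.6 < 6.30 → outlier.
82.6 > 79.90 → outlier.
96.7 > 79.90 → outlier.
All remaining values lie within [6.30, 79.90].

5.6, 82.6, 96.7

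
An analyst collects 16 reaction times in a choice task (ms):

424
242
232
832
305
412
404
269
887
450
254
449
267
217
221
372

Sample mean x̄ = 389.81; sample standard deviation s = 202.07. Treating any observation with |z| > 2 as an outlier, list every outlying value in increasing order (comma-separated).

Cutoffs at x̄ ± 2s: 389.81 ± 2·202.07 = [-14.33, 793.95].
832: z = 2.19, |z| > 2 → outlier.
887: z = 2.46, |z| > 2 → outlier.
Every other value lies within [-14.33, 793.95].

832, 887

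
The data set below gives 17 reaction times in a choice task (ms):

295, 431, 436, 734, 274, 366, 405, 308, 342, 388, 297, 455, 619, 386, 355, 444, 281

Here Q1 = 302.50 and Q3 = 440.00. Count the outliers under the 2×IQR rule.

1

IQR = 137.50; fences at 302.50 − 275.00 = 27.50 and 440.00 + 275.00 = 715.00.
Outside the cutoffs: 734.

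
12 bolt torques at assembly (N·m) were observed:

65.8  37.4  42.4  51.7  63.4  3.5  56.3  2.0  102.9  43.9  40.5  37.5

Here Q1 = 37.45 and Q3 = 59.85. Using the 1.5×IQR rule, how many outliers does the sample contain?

IQR = 22.40; fences at 37.45 − 33.60 = 3.85 and 59.85 + 33.60 = 93.45.
Outside the cutoffs: 2.0, 3.5, 102.9.

3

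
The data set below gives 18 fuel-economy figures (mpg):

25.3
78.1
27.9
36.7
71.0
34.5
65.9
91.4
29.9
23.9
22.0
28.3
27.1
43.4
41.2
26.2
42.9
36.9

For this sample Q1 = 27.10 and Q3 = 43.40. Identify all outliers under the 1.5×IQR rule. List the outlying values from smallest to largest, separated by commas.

71.0, 78.1, 91.4

IQR = Q3 − Q1 = 43.40 − 27.10 = 16.30.
Lower fence = Q1 − 1.5·IQR = 27.10 − 24.45 = 2.65.
Upper fence = Q3 + 1.5·IQR = 43.40 + 24.45 = 67.85.
71.0 > 67.85 → outlier.
78.1 > 67.85 → outlier.
91.4 > 67.85 → outlier.
All remaining values lie within [2.65, 67.85].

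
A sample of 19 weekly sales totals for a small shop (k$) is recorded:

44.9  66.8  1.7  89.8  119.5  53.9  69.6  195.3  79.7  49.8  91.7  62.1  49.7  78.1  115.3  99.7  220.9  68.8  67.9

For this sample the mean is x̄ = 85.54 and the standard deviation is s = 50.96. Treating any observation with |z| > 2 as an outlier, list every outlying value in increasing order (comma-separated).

195.3, 220.9

Cutoffs at x̄ ± 2s: 85.54 ± 2·50.96 = [-16.38, 187.46].
195.3: z = 2.15, |z| > 2 → outlier.
220.9: z = 2.66, |z| > 2 → outlier.
Every other value lies within [-16.38, 187.46].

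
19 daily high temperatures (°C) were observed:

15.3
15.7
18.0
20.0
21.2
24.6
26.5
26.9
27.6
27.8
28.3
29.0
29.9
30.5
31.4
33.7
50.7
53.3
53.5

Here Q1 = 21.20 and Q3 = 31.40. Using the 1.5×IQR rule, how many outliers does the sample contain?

IQR = 10.20; fences at 21.20 − 15.30 = 5.90 and 31.40 + 15.30 = 46.70.
Outside the cutoffs: 50.7, 53.3, 53.5.

3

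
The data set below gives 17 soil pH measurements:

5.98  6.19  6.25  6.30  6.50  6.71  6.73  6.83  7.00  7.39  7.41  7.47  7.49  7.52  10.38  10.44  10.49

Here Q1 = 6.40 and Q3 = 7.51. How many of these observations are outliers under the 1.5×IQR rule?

3

IQR = 1.11; fences at 6.40 − 1.665 = 4.735 and 7.51 + 1.665 = 9.175.
Outside the cutoffs: 10.38, 10.44, 10.49.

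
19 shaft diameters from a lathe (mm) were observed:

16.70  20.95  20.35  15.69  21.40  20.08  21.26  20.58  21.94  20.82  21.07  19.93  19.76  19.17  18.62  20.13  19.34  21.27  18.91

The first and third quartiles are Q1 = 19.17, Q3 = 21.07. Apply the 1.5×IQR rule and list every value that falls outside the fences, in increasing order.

IQR = Q3 − Q1 = 21.07 − 19.17 = 1.90.
Lower fence = Q1 − 1.5·IQR = 19.17 − 2.85 = 16.32.
Upper fence = Q3 + 1.5·IQR = 21.07 + 2.85 = 23.92.
15.69 < 16.32 → outlier.
All remaining values lie within [16.32, 23.92].

15.69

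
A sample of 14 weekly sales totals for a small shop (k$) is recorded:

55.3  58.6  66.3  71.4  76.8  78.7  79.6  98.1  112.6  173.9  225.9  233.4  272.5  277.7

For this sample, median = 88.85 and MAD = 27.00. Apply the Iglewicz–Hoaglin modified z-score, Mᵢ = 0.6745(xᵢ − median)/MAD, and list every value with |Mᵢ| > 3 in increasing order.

225.9, 233.4, 272.5, 277.7

|Mᵢ| > 3 ⇔ |xᵢ − 88.85| > 3·27.00/0.6745 = 120.09.
So outliers lie outside [-31.24, 208.94].
225.9: M = 3.42 → outlier.
233.4: M = 3.61 → outlier.
272.5: M = 4.59 → outlier.
277.7: M = 4.72 → outlier.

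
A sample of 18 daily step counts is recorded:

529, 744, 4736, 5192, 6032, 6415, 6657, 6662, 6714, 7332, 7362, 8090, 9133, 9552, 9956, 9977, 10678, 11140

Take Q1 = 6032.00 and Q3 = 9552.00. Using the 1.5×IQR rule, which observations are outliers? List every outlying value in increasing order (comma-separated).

529, 744

IQR = Q3 − Q1 = 9552.00 − 6032.00 = 3520.00.
Lower fence = Q1 − 1.5·IQR = 6032.00 − 5280.00 = 752.00.
Upper fence = Q3 + 1.5·IQR = 9552.00 + 5280.00 = 14832.00.
529 < 752.00 → outlier.
744 < 752.00 → outlier.
All remaining values lie within [752.00, 14832.00].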